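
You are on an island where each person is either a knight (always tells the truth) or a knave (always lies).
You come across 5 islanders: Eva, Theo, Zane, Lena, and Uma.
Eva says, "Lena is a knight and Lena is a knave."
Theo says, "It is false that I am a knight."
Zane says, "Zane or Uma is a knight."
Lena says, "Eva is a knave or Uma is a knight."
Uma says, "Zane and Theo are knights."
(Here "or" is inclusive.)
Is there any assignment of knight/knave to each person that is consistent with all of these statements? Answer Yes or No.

Checking all 32 assignments, each has at least one speaker whose statement's truth value contradicts their type.

No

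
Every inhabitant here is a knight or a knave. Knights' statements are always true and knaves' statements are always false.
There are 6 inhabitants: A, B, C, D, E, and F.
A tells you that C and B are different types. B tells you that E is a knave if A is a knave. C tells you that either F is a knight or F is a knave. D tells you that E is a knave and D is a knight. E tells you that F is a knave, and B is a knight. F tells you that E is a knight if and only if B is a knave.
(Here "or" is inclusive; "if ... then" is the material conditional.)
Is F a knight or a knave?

Consistent assignments: {A=knave, B=knight, C=knight, D=knight, E=knave, F=knight}; {A=knave, B=knight, C=knight, D=knave, E=knave, F=knight}
In every consistent assignment, F is a knight.

F is a knight.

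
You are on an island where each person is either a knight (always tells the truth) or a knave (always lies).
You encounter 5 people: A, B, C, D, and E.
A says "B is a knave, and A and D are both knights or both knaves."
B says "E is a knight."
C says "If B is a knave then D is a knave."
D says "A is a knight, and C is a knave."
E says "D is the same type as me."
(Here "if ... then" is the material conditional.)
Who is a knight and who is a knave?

A is a knight, B is a knave, C is a knave, D is a knight, and E is a knave.

A is a knight; "B is a knave, and A and D are both knights or both knaves" is True, as required.
As a knave, B's statement "E is a knight" should be false; it is.
Since C is a knave, "if B is a knave then D is a knave" needs to be false, which holds.
D is a knight, and the claim "A is a knight, and C is a knave" is indeed True.
E is a knave, so "D is the same type as me" must be false — and it is.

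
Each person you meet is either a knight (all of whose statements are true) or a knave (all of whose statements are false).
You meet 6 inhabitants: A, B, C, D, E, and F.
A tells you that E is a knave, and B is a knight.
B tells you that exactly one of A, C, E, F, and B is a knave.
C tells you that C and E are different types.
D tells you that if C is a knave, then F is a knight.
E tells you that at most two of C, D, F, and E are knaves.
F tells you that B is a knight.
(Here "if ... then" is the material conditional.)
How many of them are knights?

0

The unique consistent assignment is A=knave, B=knave, C=knave, D=knave, E=knave, F=knave.
That has 0 knights.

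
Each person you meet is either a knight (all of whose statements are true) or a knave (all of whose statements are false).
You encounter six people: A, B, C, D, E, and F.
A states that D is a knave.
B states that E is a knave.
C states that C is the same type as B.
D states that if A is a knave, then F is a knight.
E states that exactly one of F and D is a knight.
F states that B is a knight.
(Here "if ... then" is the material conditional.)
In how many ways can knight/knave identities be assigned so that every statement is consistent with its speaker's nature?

2

Consistent assignments:
  A=knave, B=knight, C=knight, D=knight, E=knave, F=knight
  A=knave, B=knight, C=knave, D=knight, E=knave, F=knight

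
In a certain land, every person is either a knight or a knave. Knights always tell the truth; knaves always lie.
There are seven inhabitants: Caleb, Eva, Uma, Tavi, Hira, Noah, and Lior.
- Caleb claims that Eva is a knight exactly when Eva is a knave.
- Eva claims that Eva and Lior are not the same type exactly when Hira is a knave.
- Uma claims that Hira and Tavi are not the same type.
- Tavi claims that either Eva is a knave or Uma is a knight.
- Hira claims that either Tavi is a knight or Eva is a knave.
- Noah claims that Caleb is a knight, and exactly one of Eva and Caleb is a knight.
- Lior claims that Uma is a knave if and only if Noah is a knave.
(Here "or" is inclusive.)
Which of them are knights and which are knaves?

Knights: Tavi, Hira, and Lior. Knaves: Caleb, Eva, Uma, and Noah.

Since Caleb is a knave, "Eva is a knight exactly when Eva is a knave" needs to be False, which holds.
Eva is a knave, so "Eva and Lior are not the same type exactly when Hira is a knave" must be False — and it is.
As a knave, Uma's statement "Hira and Tavi are not the same type" should be False; it is.
As a knight, Tavi's statement "either Eva is a knave or Uma is a knight" should be True; it is.
Hira is a knight, so "either Tavi is a knight or Eva is a knave" must be True — and it is.
Noah is a knave, so "Caleb is a knight, and exactly one of Eva and Caleb is a knight" must be False — and it is.
Since Lior is a knight, "Uma is a knave if and only if Noah is a knave" needs to be True, which holds.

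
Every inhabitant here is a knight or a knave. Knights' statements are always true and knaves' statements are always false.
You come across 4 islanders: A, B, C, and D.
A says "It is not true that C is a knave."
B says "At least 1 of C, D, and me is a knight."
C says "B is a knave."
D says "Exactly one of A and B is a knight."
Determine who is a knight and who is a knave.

Suppose A is a knight. Then A's statement "it is not true that C is a knave" would have to be true. Checking the 8 ways to assign the others, none is consistent with every speaker.
(For instance, with B=knight, C=knave, D=knight, A's claim "it is not true that C is a knave" comes out false where it would need to be true.)
So A must be a knave, making "it is not true that C is a knave" false. Taking A=knave, B=knight, C=knave, D=knight, each remaining statement checks out:
  B (knight): "at least 1 of C, D, and me is a knight" — true. ✓
  C (knave): "B is a knave" — false. ✓
  D (knight): "exactly one of A and B is a knight" — true. ✓
This is the unique consistent assignment.

Knights: B and D. Knaves: A and C.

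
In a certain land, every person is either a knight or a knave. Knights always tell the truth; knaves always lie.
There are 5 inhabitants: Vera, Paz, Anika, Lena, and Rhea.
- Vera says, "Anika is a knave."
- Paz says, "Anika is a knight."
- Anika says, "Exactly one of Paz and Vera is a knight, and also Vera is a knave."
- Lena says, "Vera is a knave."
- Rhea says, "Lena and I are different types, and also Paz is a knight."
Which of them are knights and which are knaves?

Suppose Vera is a knave. Then Vera's statement "Anika is a knave" would have to be false. Checking the 16 ways to assign the others, none is consistent with every speaker.
(For instance, with Paz=knave, Anika=knave, Lena=knave, Rhea=knave, Vera's claim "Anika is a knave" comes out true where it would need to be false.)
So Vera must be a knight, making "Anika is a knave" true. Taking Vera=knight, Paz=knave, Anika=knave, Lena=knave, Rhea=knave, each remaining statement checks out:
  Paz (knave): "Anika is a knight" — false. ✓
  Anika (knave): "exactly one of Paz and Vera is a knight, and also Vera is a knave" — false. ✓
  Lena (knave): "Vera is a knave" — false. ✓
  Rhea (knave): "Lena and I are different types, and also Paz is a knight" — false. ✓
This is the unique consistent assignment.

Vera is a knight, Paz is a knave, Anika is a knave, Lena is a knave, and Rhea is a knave.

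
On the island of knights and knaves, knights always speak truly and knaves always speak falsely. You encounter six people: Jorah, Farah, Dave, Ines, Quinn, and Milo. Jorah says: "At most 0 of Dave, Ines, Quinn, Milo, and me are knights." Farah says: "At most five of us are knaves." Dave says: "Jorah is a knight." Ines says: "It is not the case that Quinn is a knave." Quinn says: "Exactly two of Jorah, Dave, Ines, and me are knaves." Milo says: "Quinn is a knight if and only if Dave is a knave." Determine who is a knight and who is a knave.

Knights: Farah, Ines, Quinn, and Milo. Knaves: Jorah and Dave.

Jorah is a knave; "at most 0 of Dave, Ines, Quinn, Milo, and me are knights" is False, as required.
Farah is a knight, so "at most five of us are knaves" must be True — and it is.
Since Dave is a knave, "Jorah is a knight" needs to be False, which holds.
Ines (knight): "it is not the case that Quinn is a knave" — True. ✓
Quinn is a knight; "exactly two of Jorah, Dave, Ines, and me are knaves" is True, as required.
Since Milo is a knight, "Quinn is a knight if and only if Dave is a knave" needs to be True, which holds.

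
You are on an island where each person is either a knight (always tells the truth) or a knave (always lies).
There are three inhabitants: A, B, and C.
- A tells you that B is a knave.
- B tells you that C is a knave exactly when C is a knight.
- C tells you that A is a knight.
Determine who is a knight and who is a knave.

Suppose A is a knave. Then A's statement "B is a knave" would have to be false. Checking the 4 ways to assign the others, none is consistent with every speaker.
(For instance, with B=knave, C=knight, A's claim "B is a knave" comes out true where it would need to be false.)
So A must be a knight, making "B is a knave" true. Taking A=knight, B=knave, C=knight, each remaining statement checks out:
  B (knave): "C is a knave exactly when C is a knight" — false. ✓
  C (knight): "A is a knight" — true. ✓
This is the unique consistent assignment.

Knights: A and C. Knaves: B.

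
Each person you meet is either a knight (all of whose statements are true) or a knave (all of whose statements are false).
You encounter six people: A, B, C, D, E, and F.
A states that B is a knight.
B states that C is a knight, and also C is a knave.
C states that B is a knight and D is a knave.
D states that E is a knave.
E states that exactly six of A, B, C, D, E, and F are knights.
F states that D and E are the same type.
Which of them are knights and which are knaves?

A is a knave; "B is a knight" is false, as required.
B is a knave, so "C is a knight, and also C is a knave" must be false — and it is.
C (knave): "B is a knight and D is a knave" — false. ✓
D is a knight, so "E is a knave" must be true — and it is.
E is a knave, so "exactly six of A, B, C, D, E, and F are knights" must be false — and it is.
As a knave, F's statement "D and E are the same type" should be false; it is.

A is a knave, B is a knave, C is a knave, D is a knight, E is a knave, and F is a knave.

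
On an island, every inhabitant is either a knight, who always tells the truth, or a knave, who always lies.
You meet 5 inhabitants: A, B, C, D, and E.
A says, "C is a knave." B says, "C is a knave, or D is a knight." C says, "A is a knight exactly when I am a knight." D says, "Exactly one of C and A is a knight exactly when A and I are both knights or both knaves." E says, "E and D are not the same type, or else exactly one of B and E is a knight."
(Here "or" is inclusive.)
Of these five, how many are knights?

The unique consistent assignment is A=knight, B=knight, C=knave, D=knave, E=knight.
That has 3 knights.

3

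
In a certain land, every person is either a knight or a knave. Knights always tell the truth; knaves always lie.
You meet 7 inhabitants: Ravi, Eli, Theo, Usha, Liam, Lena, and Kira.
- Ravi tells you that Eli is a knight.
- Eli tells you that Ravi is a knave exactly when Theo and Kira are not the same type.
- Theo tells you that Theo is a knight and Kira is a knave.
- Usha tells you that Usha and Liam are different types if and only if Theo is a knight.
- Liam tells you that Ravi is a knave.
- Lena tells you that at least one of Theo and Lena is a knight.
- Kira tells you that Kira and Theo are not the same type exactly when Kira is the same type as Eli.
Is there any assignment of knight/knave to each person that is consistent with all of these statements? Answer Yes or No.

Yes

One consistent assignment: Ravi=knave, Eli=knave, Theo=knave, Usha=knight, Liam=knight, Lena=knight, Kira=knave.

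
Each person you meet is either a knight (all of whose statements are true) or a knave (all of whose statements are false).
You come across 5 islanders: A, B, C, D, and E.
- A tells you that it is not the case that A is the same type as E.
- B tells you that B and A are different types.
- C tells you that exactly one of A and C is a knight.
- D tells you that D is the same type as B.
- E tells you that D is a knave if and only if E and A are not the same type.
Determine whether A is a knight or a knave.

A is a knave.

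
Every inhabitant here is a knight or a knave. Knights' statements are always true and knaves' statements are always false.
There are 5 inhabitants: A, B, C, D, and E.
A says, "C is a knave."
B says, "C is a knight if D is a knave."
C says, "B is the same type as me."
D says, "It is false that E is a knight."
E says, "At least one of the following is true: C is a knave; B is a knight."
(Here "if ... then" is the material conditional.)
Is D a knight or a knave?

D is a knave.

Consistent assignments: {A=knave, B=knight, C=knight, D=knave, E=knight}
In every consistent assignment, D is a knave.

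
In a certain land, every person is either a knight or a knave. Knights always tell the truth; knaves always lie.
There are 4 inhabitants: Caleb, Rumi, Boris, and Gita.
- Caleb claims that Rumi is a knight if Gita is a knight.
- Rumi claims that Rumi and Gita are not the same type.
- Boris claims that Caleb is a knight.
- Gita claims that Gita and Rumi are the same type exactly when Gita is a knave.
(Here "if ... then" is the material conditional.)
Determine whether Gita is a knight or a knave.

Gita is a knave.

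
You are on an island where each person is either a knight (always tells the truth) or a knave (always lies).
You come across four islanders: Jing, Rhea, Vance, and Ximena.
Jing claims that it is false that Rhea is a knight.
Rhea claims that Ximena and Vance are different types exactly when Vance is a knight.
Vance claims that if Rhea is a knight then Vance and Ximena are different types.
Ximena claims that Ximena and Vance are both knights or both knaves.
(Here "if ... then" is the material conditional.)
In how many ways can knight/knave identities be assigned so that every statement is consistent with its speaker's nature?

2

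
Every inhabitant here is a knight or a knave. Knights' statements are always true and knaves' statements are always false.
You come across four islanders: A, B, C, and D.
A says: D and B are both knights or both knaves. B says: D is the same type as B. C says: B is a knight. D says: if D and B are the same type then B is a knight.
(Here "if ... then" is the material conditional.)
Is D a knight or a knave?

D is a knight.

Consistent assignments: {A=knight, B=knight, C=knight, D=knight}; {A=knave, B=knave, C=knave, D=knight}
In every consistent assignment, D is a knight.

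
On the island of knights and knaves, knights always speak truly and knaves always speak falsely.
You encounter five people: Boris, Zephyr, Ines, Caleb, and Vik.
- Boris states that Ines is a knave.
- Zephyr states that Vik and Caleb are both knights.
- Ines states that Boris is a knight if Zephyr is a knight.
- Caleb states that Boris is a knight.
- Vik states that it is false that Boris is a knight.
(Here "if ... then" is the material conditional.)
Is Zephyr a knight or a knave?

Zephyr is a knave.

Consistent assignments: {Boris=knave, Zephyr=knave, Ines=knight, Caleb=knave, Vik=knight}
In every consistent assignment, Zephyr is a knave.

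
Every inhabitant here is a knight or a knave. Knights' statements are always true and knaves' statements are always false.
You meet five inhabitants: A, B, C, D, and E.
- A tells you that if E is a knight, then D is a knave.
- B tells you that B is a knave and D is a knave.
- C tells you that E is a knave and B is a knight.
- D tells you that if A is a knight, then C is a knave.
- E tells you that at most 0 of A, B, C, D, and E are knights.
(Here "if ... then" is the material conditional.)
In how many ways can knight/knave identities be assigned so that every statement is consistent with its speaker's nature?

1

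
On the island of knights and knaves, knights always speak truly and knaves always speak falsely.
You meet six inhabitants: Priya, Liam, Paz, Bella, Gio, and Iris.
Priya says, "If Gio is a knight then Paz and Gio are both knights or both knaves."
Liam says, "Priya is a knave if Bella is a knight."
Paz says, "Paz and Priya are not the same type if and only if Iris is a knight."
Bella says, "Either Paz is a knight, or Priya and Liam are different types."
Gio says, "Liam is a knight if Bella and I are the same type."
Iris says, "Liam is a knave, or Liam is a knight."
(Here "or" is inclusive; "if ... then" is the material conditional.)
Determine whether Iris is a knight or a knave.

Iris is a knight.

Consistent assignments: {Priya=knave, Liam=knight, Paz=knave, Bella=knight, Gio=knight, Iris=knight}
In every consistent assignment, Iris is a knight.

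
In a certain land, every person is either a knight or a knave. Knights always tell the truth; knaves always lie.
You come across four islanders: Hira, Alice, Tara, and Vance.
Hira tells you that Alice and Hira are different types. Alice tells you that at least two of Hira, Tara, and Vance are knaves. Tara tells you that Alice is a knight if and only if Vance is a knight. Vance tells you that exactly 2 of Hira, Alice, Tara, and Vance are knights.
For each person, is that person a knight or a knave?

Suppose Hira is a knave. Then Hira's statement "Alice and Hira are different types" would have to be false. Checking the 8 ways to assign the others, none is consistent with every speaker.
(For instance, with Alice=knave, Tara=knave, Vance=knight, Alice's claim "at least two of Hira, Tara, and Vance are knaves" comes out true where it would need to be false.)
So Hira must be a knight, making "Alice and Hira are different types" true. Taking Hira=knight, Alice=knave, Tara=knave, Vance=knight, each remaining statement checks out:
  Alice (knave): "at least two of Hira, Tara, and Vance are knaves" — false. ✓
  Tara (knave): "Alice is a knight if and only if Vance is a knight" — false. ✓
  Vance (knight): "exactly 2 of Hira, Alice, Tara, and Vance are knights" — true. ✓
This is the unique consistent assignment.

Knights: Hira and Vance. Knaves: Alice and Tara.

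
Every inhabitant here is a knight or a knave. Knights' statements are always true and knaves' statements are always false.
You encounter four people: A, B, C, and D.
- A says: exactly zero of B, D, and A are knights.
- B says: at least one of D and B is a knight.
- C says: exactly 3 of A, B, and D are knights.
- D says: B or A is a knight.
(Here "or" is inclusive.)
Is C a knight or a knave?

Consistent assignments: {A=knave, B=knight, C=knave, D=knight}
In every consistent assignment, C is a knave.

C is a knave.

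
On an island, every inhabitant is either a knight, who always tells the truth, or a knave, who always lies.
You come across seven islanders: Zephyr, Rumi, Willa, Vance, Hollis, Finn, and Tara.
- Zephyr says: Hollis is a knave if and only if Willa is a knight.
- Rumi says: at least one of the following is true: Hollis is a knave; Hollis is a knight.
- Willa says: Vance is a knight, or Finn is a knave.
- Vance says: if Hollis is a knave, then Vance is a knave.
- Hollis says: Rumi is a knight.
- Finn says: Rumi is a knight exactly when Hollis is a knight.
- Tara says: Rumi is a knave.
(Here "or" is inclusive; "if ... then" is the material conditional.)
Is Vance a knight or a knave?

Vance is a knight.

Consistent assignments: {Zephyr=knave, Rumi=knight, Willa=knight, Vance=knight, Hollis=knight, Finn=knight, Tara=knave}
In every consistent assignment, Vance is a knight.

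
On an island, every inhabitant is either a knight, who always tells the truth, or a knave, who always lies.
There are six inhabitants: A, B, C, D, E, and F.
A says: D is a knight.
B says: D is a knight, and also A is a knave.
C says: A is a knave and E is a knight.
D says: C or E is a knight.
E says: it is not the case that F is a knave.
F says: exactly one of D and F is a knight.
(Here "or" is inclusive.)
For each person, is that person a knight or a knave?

A (knave): "D is a knight" — False. ✓
As a knave, B's statement "D is a knight, and also A is a knave" should be False; it is.
C is a knave; "A is a knave and E is a knight" is False, as required.
As a knave, D's statement "C or E is a knight" should be False; it is.
Since E is a knave, "it is not the case that F is a knave" needs to be False, which holds.
F is a knave, and the claim "exactly one of D and F is a knight" is indeed False.

A is a knave, B is a knave, C is a knave, D is a knave, E is a knave, and F is a knave.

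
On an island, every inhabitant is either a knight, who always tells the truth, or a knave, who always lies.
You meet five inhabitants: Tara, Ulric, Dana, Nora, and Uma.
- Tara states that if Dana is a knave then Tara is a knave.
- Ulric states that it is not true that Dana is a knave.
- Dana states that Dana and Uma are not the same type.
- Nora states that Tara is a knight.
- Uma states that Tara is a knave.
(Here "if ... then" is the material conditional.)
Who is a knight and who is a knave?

Knights: Tara, Ulric, Dana, and Nora. Knaves: Uma.

Suppose Tara is a knave. Then Tara's statement "if Dana is a knave then Tara is a knave" would have to be false. Checking the 16 ways to assign the others, none is consistent with every speaker.
(For instance, with Ulric=knight, Dana=knight, Nora=knight, Uma=knave, Tara's claim "if Dana is a knave then Tara is a knave" comes out true where it would need to be false.)
So Tara must be a knight, making "if Dana is a knave then Tara is a knave" true. Taking Tara=knight, Ulric=knight, Dana=knight, Nora=knight, Uma=knave, each remaining statement checks out:
  Ulric (knight): "it is not true that Dana is a knave" — true. ✓
  Dana (knight): "Dana and Uma are not the same type" — true. ✓
  Nora (knight): "Tara is a knight" — true. ✓
  Uma (knave): "Tara is a knave" — false. ✓
This is the unique consistent assignment.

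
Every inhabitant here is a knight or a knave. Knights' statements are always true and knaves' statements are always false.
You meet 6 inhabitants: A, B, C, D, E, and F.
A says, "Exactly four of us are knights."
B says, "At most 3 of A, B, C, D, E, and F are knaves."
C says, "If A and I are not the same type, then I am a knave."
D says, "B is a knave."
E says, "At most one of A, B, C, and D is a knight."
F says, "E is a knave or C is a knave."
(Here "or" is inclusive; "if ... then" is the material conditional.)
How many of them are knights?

4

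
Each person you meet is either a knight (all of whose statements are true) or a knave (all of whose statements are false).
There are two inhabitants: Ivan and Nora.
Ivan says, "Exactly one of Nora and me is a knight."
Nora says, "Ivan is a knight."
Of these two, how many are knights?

0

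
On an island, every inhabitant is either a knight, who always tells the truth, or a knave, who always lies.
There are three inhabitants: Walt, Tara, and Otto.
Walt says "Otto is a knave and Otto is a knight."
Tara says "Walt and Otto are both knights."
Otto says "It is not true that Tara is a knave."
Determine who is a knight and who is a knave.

Walt is a knave, Tara is a knave, and Otto is a knave.

Since Walt is a knave, "Otto is a knave and Otto is a knight" needs to be false, which holds.
Since Tara is a knave, "Walt and Otto are both knights" needs to be false, which holds.
Otto (knave): "it is not true that Tara is a knave" — false. ✓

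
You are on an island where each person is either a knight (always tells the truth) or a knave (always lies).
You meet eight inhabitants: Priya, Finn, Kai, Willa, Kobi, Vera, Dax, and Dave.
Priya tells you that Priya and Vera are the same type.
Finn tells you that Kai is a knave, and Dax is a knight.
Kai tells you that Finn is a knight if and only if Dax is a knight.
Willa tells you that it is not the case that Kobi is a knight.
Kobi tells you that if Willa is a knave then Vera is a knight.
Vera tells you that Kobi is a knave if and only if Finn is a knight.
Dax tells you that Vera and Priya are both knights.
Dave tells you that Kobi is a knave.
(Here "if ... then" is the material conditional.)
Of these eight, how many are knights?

3

The unique consistent assignment is Priya=knave, Finn=knave, Kai=knight, Willa=knave, Kobi=knight, Vera=knight, Dax=knave, Dave=knave.
That has 3 knights.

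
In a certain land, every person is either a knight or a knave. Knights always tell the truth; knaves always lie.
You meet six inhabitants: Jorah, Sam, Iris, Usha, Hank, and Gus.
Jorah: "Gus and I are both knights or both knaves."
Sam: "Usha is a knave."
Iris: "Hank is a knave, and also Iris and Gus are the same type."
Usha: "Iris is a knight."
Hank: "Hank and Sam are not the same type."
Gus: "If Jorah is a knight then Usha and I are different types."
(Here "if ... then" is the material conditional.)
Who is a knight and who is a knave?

Jorah is a knave, so "Gus and I are both knights or both knaves" must be False — and it is.
Sam is a knave, so "Usha is a knave" must be False — and it is.
Iris is a knight, and the claim "Hank is a knave, and also Iris and Gus are the same type" is indeed true.
Usha (knight): "Iris is a knight" — true. ✓
Since Hank is a knave, "Hank and Sam are not the same type" needs to be False, which holds.
Gus is a knight, and the claim "if Jorah is a knight then Usha and I are different types" is indeed true.

Knights: Iris, Usha, and Gus. Knaves: Jorah, Sam, and Hank.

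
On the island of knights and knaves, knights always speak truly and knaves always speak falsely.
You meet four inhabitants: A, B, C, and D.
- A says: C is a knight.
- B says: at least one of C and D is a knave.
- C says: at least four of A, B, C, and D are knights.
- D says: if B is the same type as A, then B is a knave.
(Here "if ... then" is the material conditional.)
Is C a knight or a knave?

C is a knave.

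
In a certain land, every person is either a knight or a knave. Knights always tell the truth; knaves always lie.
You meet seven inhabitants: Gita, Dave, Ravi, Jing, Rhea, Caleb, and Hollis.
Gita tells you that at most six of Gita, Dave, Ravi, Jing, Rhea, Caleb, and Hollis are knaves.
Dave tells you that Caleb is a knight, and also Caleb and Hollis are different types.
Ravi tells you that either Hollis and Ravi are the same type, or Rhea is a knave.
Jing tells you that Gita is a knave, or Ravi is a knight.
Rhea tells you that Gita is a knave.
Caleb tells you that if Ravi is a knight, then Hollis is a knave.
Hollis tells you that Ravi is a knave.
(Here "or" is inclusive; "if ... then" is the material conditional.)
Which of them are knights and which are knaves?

Gita is a knight, so "at most six of Gita, Dave, Ravi, Jing, Rhea, Caleb, and Hollis are knaves" must be true — and it is.
Since Dave is a knight, "Caleb is a knight, and also Caleb and Hollis are different types" needs to be true, which holds.
Ravi is a knight; "either Hollis and Ravi are the same type, or Rhea is a knave" is true, as required.
Jing is a knight; "Gita is a knave, or Ravi is a knight" is true, as required.
Rhea (knave): "Gita is a knave" — False. ✓
As a knight, Caleb's statement "if Ravi is a knight, then Hollis is a knave" should be true; it is.
Hollis (knave): "Ravi is a knave" — False. ✓

Knights: Gita, Dave, Ravi, Jing, and Caleb. Knaves: Rhea and Hollis.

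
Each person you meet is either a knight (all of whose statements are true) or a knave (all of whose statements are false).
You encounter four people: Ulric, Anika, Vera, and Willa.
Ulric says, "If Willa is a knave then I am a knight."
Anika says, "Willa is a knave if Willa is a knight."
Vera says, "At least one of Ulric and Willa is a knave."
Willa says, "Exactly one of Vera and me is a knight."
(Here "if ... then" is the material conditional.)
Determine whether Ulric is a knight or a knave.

Ulric is a knight.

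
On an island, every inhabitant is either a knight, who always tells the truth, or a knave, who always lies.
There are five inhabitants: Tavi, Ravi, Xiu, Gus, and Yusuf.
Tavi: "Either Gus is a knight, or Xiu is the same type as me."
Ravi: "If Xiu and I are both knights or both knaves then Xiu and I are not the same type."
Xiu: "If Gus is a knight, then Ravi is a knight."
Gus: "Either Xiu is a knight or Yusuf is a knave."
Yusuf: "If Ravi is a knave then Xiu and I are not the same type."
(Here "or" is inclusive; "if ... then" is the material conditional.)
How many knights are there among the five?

2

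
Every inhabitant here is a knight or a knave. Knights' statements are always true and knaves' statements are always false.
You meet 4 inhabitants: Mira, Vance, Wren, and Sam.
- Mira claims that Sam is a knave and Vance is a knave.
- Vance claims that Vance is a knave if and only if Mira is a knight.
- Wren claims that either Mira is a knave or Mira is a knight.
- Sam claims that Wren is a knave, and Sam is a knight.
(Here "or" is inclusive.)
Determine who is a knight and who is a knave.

Suppose Mira is a knight. Then Mira's statement "Sam is a knave and Vance is a knave" would have to be true. Checking the 8 ways to assign the others, none is consistent with every speaker.
(For instance, with Vance=knight, Wren=knight, Sam=knave, Mira's claim "Sam is a knave and Vance is a knave" comes out false where it would need to be true.)
So Mira must be a knave, making "Sam is a knave and Vance is a knave" false. Taking Mira=knave, Vance=knight, Wren=knight, Sam=knave, each remaining statement checks out:
  Vance (knight): "Vance is a knave if and only if Mira is a knight" — true. ✓
  Wren (knight): "either Mira is a knave or Mira is a knight" — true. ✓
  Sam (knave): "Wren is a knave, and Sam is a knight" — false. ✓
This is the unique consistent assignment.

Mira is a knave, Vance is a knight, Wren is a knight, and Sam is a knave.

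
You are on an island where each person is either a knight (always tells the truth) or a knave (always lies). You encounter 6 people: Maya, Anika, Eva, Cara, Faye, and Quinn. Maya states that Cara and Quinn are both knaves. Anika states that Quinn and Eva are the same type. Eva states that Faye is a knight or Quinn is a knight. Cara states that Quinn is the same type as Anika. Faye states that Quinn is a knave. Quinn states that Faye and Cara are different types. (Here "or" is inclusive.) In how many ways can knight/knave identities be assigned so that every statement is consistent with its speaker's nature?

Consistent assignments:
  Maya=knave, Anika=knight, Eva=knight, Cara=knight, Faye=knave, Quinn=knight
  Maya=knave, Anika=knave, Eva=knight, Cara=knight, Faye=knight, Quinn=knave

2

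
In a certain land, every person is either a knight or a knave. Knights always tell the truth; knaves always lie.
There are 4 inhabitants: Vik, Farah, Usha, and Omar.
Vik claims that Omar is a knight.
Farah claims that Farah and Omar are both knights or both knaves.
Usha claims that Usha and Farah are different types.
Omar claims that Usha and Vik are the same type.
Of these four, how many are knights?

The unique consistent assignment is Vik=knight, Farah=knave, Usha=knight, Omar=knight.
That has 3 knights.

3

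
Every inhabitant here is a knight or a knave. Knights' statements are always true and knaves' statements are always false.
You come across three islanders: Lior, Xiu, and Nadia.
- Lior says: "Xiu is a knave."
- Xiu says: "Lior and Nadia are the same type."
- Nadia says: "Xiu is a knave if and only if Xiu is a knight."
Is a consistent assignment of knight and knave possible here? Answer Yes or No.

One consistent assignment: Lior=knight, Xiu=knave, Nadia=knave.

Yes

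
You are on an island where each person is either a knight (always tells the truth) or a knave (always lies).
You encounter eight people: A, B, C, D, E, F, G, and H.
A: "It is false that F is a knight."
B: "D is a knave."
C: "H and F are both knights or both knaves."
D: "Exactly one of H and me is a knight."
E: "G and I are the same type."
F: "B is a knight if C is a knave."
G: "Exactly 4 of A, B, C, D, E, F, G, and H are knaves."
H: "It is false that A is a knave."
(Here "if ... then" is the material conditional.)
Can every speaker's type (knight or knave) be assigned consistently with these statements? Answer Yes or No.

One consistent assignment: A=knave, B=knight, C=knave, D=knave, E=knight, F=knight, G=knight, H=knave.

Yes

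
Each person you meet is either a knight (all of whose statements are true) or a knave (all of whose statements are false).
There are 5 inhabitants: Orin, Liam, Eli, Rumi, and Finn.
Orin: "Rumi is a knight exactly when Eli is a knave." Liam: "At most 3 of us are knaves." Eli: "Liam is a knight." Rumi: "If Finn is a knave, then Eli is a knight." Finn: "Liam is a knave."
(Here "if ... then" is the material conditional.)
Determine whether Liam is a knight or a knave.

Liam is a knight.

Consistent assignments: {Orin=knave, Liam=knight, Eli=knight, Rumi=knight, Finn=knave}
In every consistent assignment, Liam is a knight.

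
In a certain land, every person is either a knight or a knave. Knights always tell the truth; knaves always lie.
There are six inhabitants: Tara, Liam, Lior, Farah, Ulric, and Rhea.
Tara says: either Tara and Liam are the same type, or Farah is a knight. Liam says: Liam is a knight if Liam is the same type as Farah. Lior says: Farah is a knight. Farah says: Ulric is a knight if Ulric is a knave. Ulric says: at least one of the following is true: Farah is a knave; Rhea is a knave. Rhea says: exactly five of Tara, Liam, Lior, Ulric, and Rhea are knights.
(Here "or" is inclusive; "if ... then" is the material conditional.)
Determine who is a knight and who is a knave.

Tara is a knight, Liam is a knight, Lior is a knight, Farah is a knight, Ulric is a knight, and Rhea is a knave.

As a knight, Tara's statement "either Tara and Liam are the same type, or Farah is a knight" should be True; it is.
Liam (knight): "Liam is a knight if Liam is the same type as Farah" — True. ✓
Lior is a knight, so "Farah is a knight" must be True — and it is.
Farah (knight): "Ulric is a knight if Ulric is a knave" — True. ✓
As a knight, Ulric's statement "at least one of the following is true: Farah is a knave; Rhea is a knave" should be True; it is.
Rhea is a knave; "exactly five of Tara, Liam, Lior, Ulric, and Rhea are knights" is False, as required.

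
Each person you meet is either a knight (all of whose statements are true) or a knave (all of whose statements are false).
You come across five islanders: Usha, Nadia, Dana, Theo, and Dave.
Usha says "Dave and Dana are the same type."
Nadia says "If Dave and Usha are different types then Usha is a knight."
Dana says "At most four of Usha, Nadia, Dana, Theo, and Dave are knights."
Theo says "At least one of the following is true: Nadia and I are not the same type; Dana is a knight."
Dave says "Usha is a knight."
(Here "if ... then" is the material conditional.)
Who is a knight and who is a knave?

Usha is a knave, Nadia is a knight, Dana is a knight, Theo is a knight, and Dave is a knave.

Usha is a knave, so "Dave and Dana are the same type" must be False — and it is.
Nadia (knight): "if Dave and Usha are different types then Usha is a knight" — True. ✓
Dana (knight): "at most four of Usha, Nadia, Dana, Theo, and Dave are knights" — True. ✓
Theo is a knight, and the claim "at least one of the following is true: Nadia and I are not the same type; Dana is a knight" is indeed True.
Dave is a knave, and the claim "Usha is a knight" is indeed False.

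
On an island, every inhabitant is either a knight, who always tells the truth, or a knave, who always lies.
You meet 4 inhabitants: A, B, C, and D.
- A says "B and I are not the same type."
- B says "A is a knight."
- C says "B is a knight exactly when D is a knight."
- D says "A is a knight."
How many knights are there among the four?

1

The unique consistent assignment is A=knave, B=knave, C=knight, D=knave.
That has 1 knight.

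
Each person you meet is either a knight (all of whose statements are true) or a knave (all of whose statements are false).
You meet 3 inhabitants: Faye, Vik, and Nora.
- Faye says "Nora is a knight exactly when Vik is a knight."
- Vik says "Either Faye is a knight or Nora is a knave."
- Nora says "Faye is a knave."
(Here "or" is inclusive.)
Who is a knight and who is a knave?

Faye is a knave, Vik is a knave, and Nora is a knight.

Faye is a knave, so "Nora is a knight exactly when Vik is a knight" must be False — and it is.
Vik is a knave, and the claim "either Faye is a knight or Nora is a knave" is indeed False.
Nora is a knight; "Faye is a knave" is true, as required.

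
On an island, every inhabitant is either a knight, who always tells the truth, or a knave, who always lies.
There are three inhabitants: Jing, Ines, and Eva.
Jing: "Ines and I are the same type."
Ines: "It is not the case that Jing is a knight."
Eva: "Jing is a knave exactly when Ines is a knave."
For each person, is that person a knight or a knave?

Jing is a knave, Ines is a knight, and Eva is a knave.

Jing is a knave; "Ines and I are the same type" is false, as required.
Ines is a knight, so "it is not the case that Jing is a knight" must be true — and it is.
As a knave, Eva's statement "Jing is a knave exactly when Ines is a knave" should be false; it is.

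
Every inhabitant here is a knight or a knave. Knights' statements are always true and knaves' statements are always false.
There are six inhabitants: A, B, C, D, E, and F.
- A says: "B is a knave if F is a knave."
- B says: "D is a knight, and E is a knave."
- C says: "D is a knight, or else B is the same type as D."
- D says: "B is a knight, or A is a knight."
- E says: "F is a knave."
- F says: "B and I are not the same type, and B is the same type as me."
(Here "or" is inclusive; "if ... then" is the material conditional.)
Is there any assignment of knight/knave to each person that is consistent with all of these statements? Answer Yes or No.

Yes

One consistent assignment: A=knight, B=knave, C=knight, D=knight, E=knight, F=knave.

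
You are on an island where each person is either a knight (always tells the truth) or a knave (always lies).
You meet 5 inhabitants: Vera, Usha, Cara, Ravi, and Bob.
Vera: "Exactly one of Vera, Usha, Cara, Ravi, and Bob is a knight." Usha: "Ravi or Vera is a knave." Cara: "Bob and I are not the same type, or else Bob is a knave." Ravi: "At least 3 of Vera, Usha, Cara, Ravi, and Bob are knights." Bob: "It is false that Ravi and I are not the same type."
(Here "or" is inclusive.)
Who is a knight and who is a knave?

Vera is a knave, Usha is a knight, Cara is a knight, Ravi is a knight, and Bob is a knave.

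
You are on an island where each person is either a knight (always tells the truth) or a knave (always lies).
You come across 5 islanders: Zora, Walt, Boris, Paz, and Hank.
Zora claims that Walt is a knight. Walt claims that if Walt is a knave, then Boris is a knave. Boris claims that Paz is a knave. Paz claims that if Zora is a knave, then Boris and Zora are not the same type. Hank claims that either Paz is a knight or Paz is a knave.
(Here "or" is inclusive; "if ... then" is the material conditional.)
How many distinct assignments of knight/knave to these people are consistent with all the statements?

Consistent assignments:
  Zora=knight, Walt=knight, Boris=knave, Paz=knight, Hank=knight

1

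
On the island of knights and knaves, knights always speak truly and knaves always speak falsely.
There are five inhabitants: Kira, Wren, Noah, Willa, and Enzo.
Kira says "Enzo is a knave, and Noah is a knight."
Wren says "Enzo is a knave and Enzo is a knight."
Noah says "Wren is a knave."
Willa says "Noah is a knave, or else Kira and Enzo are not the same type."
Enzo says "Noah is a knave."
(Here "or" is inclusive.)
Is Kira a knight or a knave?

Kira is a knight.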